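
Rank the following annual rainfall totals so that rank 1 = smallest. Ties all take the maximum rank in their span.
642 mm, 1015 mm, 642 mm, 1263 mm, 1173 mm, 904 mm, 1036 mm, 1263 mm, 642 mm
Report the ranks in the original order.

Sorted (ascending): 642, 642, 642, 904, 1015, 1036, 1173, 1263, 1263
The 3 values of 642 occupy positions 1–3 → each gets rank 3.
The 2 values of 1263 occupy positions 8–9 → each gets rank 9.

3, 5, 3, 9, 7, 4, 6, 9, 3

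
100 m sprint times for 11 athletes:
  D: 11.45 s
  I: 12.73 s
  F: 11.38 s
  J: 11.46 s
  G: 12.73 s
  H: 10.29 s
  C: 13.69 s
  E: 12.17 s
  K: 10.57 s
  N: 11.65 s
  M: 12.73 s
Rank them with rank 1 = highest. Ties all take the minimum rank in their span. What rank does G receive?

Sorted (descending): 13.69, 12.73, 12.73, 12.73, 12.17, 11.65, 11.46, 11.45, 11.38, 10.57, 10.29
The 3 values of 12.73 occupy positions 2–4 → each gets rank 2.
G has value 12.73 s → rank 2.

2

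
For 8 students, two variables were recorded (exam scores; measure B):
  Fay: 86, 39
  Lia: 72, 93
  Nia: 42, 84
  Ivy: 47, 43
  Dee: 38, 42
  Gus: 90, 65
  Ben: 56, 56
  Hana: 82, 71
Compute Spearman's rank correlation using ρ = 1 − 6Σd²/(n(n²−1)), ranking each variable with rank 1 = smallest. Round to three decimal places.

0.048

Ranks of variable 1: 7, 5, 2, 3, 1, 8, 4, 6
Ranks of variable 2: 1, 8, 7, 3, 2, 5, 4, 6
d = r₁ − r₂: 6, -3, -5, 0, -1, 3, 0, 0
d²: 36, 9, 25, 0, 1, 9, 0, 0; Σd² = 80
ρ = 1 − 6·80/(8·63) = 1 − 480/504 = 0.048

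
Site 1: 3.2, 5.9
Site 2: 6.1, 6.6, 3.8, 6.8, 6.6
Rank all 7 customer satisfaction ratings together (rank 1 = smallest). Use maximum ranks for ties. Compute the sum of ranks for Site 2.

Sorted (ascending): 3.2, 3.8, 5.9, 6.1, 6.6, 6.6, 6.8
The 2 values of 6.6 occupy positions 5–6 → each gets rank 6.
Site 2 values → pooled ranks: 6.1→4, 6.6→6, 3.8→2, 6.8→7, 6.6→6
Rank sum = 4 + 6 + 2 + 7 + 6 = 25

25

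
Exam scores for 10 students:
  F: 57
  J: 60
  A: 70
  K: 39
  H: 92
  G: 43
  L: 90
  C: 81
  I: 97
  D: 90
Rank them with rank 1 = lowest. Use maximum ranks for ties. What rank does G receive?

2

Sorted (ascending): 39, 43, 57, 60, 70, 81, 90, 90, 92, 97
The 2 values of 90 occupy positions 7–8 → each gets rank 8.
G has value 43 → rank 2.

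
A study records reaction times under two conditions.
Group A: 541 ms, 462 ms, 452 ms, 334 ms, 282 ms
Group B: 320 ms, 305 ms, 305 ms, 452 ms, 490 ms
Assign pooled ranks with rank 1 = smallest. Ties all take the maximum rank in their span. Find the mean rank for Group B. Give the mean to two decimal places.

Sorted (ascending): 282, 305, 305, 320, 334, 452, 452, 462, 490, 541
The 2 values of 305 occupy positions 2–3 → each gets rank 3.
The 2 values of 452 occupy positions 6–7 → each gets rank 7.
Group B values → pooled ranks: 320→4, 305→3, 305→3, 452→7, 490→9
Mean rank = (4 + 3 + 3 + 7 + 9) / 5 = 5.20

5.20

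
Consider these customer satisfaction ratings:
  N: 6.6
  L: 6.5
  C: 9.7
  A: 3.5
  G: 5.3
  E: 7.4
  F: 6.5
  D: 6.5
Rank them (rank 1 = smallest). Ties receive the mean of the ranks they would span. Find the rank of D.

4

Sorted (ascending): 3.5, 5.3, 6.5, 6.5, 6.5, 6.6, 7.4, 9.7
The 3 values of 6.5 occupy positions 3–5 → average rank 4.
D has value 6.5 → rank 4.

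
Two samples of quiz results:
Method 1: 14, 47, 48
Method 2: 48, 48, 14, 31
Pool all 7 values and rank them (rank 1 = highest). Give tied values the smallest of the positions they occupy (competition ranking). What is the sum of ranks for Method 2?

Sorted (descending): 48, 48, 48, 47, 31, 14, 14
The 3 values of 48 occupy positions 1–3 → each gets rank 1.
The 2 values of 14 occupy positions 6–7 → each gets rank 6.
Method 2 values → pooled ranks: 48→1, 48→1, 14→6, 31→5
Rank sum = 1 + 1 + 6 + 5 = 13

13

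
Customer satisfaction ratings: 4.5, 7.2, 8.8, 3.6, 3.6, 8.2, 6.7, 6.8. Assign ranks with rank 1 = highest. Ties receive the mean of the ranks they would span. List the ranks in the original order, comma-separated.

Sorted (descending): 8.8, 8.2, 7.2, 6.8, 6.7, 4.5, 3.6, 3.6
The 2 values of 3.6 occupy positions 7–8 → average rank (7+8)/2 = 7.5.

6, 3, 1, 7.5, 7.5, 2, 5, 4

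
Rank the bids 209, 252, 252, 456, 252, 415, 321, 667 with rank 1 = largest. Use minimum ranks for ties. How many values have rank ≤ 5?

7

Sorted (descending): 667, 456, 415, 321, 252, 252, 252, 209
The 3 values of 252 occupy positions 5–7 → each gets rank 5.
Ranks ≤ 5: {1, 2, 3, 4, 5, 5, 5} → 7 values.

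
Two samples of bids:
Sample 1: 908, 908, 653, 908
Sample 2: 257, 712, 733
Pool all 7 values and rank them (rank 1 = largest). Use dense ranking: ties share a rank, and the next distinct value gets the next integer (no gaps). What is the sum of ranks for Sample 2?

Sorted (descending): 908, 908, 908, 733, 712, 653, 257
The 3 values of 908 share dense rank 1.
Remaining distinct values take the next consecutive integers.
Sample 2 values → pooled ranks: 257→5, 712→3, 733→2
Rank sum = 5 + 3 + 2 = 10

10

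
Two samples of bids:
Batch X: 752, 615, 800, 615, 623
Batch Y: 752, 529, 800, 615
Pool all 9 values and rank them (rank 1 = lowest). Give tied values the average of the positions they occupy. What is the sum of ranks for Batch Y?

19

Sorted (ascending): 529, 615, 615, 615, 623, 752, 752, 800, 800
The 3 values of 615 occupy positions 2–4 → average rank 3.
The 2 values of 752 occupy positions 6–7 → average rank (6+7)/2 = 6.5.
The 2 values of 800 occupy positions 8–9 → average rank (8+9)/2 = 8.5.
Batch Y values → pooled ranks: 752→6.5, 529→1, 800→8.5, 615→3
Rank sum = 6.5 + 1 + 8.5 + 3 = 19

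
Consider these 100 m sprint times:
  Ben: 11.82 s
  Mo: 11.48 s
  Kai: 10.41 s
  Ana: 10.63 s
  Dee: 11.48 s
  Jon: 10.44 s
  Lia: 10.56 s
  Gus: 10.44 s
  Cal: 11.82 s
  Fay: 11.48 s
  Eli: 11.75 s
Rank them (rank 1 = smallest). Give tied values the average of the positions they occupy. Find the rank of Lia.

4

Sorted (ascending): 10.41, 10.44, 10.44, 10.56, 10.63, 11.48, 11.48, 11.48, 11.75, 11.82, 11.82
The 2 values of 10.44 occupy positions 2–3 → average rank (2+3)/2 = 2.5.
The 3 values of 11.48 occupy positions 6–8 → average rank 7.
The 2 values of 11.82 occupy positions 10–11 → average rank (10+11)/2 = 10.5.
Lia has value 10.56 s → rank 4.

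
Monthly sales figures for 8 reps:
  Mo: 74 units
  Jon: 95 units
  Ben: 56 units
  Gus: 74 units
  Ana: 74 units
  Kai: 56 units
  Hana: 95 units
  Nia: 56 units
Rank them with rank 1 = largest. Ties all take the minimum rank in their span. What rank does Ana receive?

Sorted (descending): 95, 95, 74, 74, 74, 56, 56, 56
The 2 values of 95 occupy positions 1–2 → each gets rank 1.
The 3 values of 74 occupy positions 3–5 → each gets rank 3.
The 3 values of 56 occupy positions 6–8 → each gets rank 6.
Ana has value 74 units → rank 3.

3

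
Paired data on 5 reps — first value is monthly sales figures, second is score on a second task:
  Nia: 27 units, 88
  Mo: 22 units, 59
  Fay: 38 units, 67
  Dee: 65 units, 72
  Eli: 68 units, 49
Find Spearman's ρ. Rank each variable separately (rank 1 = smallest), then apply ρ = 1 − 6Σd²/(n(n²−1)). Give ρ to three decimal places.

Ranks of variable 1: 2, 1, 3, 4, 5
Ranks of variable 2: 5, 2, 3, 4, 1
d = r₁ − r₂: -3, -1, 0, 0, 4
d²: 9, 1, 0, 0, 16; Σd² = 26
ρ = 1 − 6·26/(5·24) = 1 − 156/120 = -0.300

-0.300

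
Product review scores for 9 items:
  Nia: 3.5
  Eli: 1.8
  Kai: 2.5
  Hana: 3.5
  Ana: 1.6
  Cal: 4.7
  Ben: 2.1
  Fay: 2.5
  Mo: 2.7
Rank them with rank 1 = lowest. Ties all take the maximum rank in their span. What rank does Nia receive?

Sorted (ascending): 1.6, 1.8, 2.1, 2.5, 2.5, 2.7, 3.5, 3.5, 4.7
The 2 values of 2.5 occupy positions 4–5 → each gets rank 5.
The 2 values of 3.5 occupy positions 7–8 → each gets rank 8.
Nia has value 3.5 → rank 8.

8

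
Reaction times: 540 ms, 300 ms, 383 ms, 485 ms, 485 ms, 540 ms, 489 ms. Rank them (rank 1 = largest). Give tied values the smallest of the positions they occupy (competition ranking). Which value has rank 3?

489

Sorted (descending): 540, 540, 489, 485, 485, 383, 300
The 2 values of 540 occupy positions 1–2 → each gets rank 1.
The 2 values of 485 occupy positions 4–5 → each gets rank 4.
Rank 3 → value 489.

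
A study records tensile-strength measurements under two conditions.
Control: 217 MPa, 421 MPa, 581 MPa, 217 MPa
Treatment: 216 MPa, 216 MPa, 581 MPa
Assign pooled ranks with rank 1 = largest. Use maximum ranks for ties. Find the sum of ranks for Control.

15

Sorted (descending): 581, 581, 421, 217, 217, 216, 216
The 2 values of 581 occupy positions 1–2 → each gets rank 2.
The 2 values of 217 occupy positions 4–5 → each gets rank 5.
The 2 values of 216 occupy positions 6–7 → each gets rank 7.
Control values → pooled ranks: 217→5, 421→3, 581→2, 217→5
Rank sum = 5 + 3 + 2 + 5 = 15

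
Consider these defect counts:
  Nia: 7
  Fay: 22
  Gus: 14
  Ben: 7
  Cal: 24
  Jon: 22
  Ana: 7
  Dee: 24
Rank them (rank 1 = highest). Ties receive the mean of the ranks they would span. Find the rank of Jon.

3.5

Sorted (descending): 24, 24, 22, 22, 14, 7, 7, 7
The 2 values of 24 occupy positions 1–2 → average rank (1+2)/2 = 1.5.
The 2 values of 22 occupy positions 3–4 → average rank (3+4)/2 = 3.5.
The 3 values of 7 occupy positions 6–8 → average rank 7.
Jon has value 22 → rank 3.5.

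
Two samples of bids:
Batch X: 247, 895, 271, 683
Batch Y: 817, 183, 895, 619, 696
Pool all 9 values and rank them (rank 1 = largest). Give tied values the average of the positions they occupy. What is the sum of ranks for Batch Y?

Sorted (descending): 895, 895, 817, 696, 683, 619, 271, 247, 183
The 2 values of 895 occupy positions 1–2 → average rank (1+2)/2 = 1.5.
Batch Y values → pooled ranks: 817→3, 183→9, 895→1.5, 619→6, 696→4
Rank sum = 3 + 9 + 1.5 + 6 + 4 = 23.5

23.5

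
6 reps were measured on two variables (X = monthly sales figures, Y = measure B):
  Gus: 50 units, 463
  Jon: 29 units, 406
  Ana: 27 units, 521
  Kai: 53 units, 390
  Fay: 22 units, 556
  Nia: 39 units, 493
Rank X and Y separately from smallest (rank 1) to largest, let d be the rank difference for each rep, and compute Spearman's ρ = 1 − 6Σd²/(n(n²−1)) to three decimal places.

Ranks of variable 1: 5, 3, 2, 6, 1, 4
Ranks of variable 2: 3, 2, 5, 1, 6, 4
d = r₁ − r₂: 2, 1, -3, 5, -5, 0
d²: 4, 1, 9, 25, 25, 0; Σd² = 64
ρ = 1 − 6·64/(6·35) = 1 − 384/210 = -0.829

-0.829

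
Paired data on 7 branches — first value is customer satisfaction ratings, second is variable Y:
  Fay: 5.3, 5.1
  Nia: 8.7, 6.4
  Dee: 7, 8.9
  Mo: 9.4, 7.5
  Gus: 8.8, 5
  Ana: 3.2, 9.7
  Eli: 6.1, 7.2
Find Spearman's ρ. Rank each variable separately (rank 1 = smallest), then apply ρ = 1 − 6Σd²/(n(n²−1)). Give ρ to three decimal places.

-0.321

Ranks of variable 1: 2, 5, 4, 7, 6, 1, 3
Ranks of variable 2: 2, 3, 6, 5, 1, 7, 4
d = r₁ − r₂: 0, 2, -2, 2, 5, -6, -1
d²: 0, 4, 4, 4, 25, 36, 1; Σd² = 74
ρ = 1 − 6·74/(7·48) = 1 − 444/336 = -0.321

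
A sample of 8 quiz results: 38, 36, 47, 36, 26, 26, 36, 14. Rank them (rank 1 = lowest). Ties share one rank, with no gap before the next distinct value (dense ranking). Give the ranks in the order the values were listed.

4, 3, 5, 3, 2, 2, 3, 1

Sorted (ascending): 14, 26, 26, 36, 36, 36, 38, 47
The 2 values of 26 share dense rank 2.
The 3 values of 36 share dense rank 3.
Remaining distinct values take the next consecutive integers.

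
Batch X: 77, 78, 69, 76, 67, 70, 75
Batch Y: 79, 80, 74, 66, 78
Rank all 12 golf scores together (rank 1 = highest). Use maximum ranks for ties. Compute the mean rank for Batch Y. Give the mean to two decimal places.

5.40

Sorted (descending): 80, 79, 78, 78, 77, 76, 75, 74, 70, 69, 67, 66
The 2 values of 78 occupy positions 3–4 → each gets rank 4.
Batch Y values → pooled ranks: 79→2, 80→1, 74→8, 66→12, 78→4
Mean rank = (2 + 1 + 8 + 12 + 4) / 5 = 5.40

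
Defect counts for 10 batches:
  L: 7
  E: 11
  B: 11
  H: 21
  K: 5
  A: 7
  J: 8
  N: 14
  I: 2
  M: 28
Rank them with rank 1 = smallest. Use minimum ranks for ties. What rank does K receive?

Sorted (ascending): 2, 5, 7, 7, 8, 11, 11, 14, 21, 28
The 2 values of 7 occupy positions 3–4 → each gets rank 3.
The 2 values of 11 occupy positions 6–7 → each gets rank 6.
K has value 5 → rank 2.

2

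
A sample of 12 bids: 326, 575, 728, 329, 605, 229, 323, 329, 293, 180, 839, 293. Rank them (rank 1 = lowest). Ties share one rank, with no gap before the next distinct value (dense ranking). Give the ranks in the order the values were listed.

5, 7, 9, 6, 8, 2, 4, 6, 3, 1, 10, 3

Sorted (ascending): 180, 229, 293, 293, 323, 326, 329, 329, 575, 605, 728, 839
The 2 values of 293 share dense rank 3.
The 2 values of 329 share dense rank 6.
Remaining distinct values take the next consecutive integers.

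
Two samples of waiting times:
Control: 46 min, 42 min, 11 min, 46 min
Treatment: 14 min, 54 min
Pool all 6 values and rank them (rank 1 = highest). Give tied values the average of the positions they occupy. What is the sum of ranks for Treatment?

6

Sorted (descending): 54, 46, 46, 42, 14, 11
The 2 values of 46 occupy positions 2–3 → average rank (2+3)/2 = 2.5.
Treatment values → pooled ranks: 14→5, 54→1
Rank sum = 5 + 1 = 6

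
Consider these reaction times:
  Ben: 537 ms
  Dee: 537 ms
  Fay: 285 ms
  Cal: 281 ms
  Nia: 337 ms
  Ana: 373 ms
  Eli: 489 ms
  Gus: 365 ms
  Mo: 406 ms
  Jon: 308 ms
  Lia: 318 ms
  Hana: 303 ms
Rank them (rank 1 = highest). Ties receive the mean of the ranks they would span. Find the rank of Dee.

1.5

Sorted (descending): 537, 537, 489, 406, 373, 365, 337, 318, 308, 303, 285, 281
The 2 values of 537 occupy positions 1–2 → average rank (1+2)/2 = 1.5.
Dee has value 537 ms → rank 1.5.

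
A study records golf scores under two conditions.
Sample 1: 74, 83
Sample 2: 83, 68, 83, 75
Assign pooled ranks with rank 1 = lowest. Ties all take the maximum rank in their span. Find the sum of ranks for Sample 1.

Sorted (ascending): 68, 74, 75, 83, 83, 83
The 3 values of 83 occupy positions 4–6 → each gets rank 6.
Sample 1 values → pooled ranks: 74→2, 83→6
Rank sum = 2 + 6 = 8

8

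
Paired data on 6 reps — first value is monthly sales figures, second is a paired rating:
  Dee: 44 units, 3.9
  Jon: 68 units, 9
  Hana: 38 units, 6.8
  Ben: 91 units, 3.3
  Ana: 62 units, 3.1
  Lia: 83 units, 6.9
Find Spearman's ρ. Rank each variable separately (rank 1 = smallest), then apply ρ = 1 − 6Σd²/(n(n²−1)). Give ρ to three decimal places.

0.029

Ranks of variable 1: 2, 4, 1, 6, 3, 5
Ranks of variable 2: 3, 6, 4, 2, 1, 5
d = r₁ − r₂: -1, -2, -3, 4, 2, 0
d²: 1, 4, 9, 16, 4, 0; Σd² = 34
ρ = 1 − 6·34/(6·35) = 1 − 204/210 = 0.029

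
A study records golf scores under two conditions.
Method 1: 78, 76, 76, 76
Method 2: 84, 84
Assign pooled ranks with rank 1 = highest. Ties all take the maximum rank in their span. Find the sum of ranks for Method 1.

21

Sorted (descending): 84, 84, 78, 76, 76, 76
The 2 values of 84 occupy positions 1–2 → each gets rank 2.
The 3 values of 76 occupy positions 4–6 → each gets rank 6.
Method 1 values → pooled ranks: 78→3, 76→6, 76→6, 76→6
Rank sum = 3 + 6 + 6 + 6 = 21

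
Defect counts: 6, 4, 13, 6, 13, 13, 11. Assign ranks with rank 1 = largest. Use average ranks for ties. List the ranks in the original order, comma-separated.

5.5, 7, 2, 5.5, 2, 2, 4

Sorted (descending): 13, 13, 13, 11, 6, 6, 4
The 3 values of 13 occupy positions 1–3 → average rank 2.
The 2 values of 6 occupy positions 5–6 → average rank (5+6)/2 = 5.5.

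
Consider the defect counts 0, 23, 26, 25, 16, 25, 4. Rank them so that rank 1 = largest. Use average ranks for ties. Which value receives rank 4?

23

Sorted (descending): 26, 25, 25, 23, 16, 4, 0
The 2 values of 25 occupy positions 2–3 → average rank (2+3)/2 = 2.5.
Rank 4 → value 23.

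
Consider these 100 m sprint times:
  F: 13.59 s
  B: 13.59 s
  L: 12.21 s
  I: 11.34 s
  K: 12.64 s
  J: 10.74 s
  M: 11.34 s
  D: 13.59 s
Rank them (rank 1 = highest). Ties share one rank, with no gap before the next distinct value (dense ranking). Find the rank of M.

Sorted (descending): 13.59, 13.59, 13.59, 12.64, 12.21, 11.34, 11.34, 10.74
The 3 values of 13.59 share dense rank 1.
The 2 values of 11.34 share dense rank 4.
Remaining distinct values take the next consecutive integers.
M has value 11.34 s → rank 4.

4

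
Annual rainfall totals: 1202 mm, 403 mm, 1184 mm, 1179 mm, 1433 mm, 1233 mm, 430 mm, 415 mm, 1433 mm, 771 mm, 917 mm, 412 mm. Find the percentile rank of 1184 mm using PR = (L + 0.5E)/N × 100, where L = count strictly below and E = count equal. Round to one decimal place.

N = 12.
Strictly below 1184: 7. Equal to 1184: 1.
PR = (7 + 0.5·1)/12 × 100 = 62.5

62.5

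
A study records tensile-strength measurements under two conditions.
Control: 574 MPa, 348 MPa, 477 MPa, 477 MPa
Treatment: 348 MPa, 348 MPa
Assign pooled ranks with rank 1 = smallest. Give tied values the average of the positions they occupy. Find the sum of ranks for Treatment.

4

Sorted (ascending): 348, 348, 348, 477, 477, 574
The 3 values of 348 occupy positions 1–3 → average rank 2.
The 2 values of 477 occupy positions 4–5 → average rank (4+5)/2 = 4.5.
Treatment values → pooled ranks: 348→2, 348→2
Rank sum = 2 + 2 = 4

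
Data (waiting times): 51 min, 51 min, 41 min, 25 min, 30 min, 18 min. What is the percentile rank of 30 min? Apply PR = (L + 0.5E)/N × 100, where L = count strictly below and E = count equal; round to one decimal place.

41.7

N = 6.
Strictly below 30: 2. Equal to 30: 1.
PR = (2 + 0.5·1)/6 × 100 = 41.7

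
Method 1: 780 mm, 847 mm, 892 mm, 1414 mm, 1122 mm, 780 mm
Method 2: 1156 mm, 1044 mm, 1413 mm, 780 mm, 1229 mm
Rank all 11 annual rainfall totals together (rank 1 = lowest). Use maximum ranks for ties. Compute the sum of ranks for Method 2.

36

Sorted (ascending): 780, 780, 780, 847, 892, 1044, 1122, 1156, 1229, 1413, 1414
The 3 values of 780 occupy positions 1–3 → each gets rank 3.
Method 2 values → pooled ranks: 1156→8, 1044→6, 1413→10, 780→3, 1229→9
Rank sum = 8 + 6 + 10 + 3 + 9 = 36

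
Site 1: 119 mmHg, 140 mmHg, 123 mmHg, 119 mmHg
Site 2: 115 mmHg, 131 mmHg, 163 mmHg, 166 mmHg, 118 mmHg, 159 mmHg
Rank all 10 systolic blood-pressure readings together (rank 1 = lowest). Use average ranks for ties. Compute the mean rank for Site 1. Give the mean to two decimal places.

Sorted (ascending): 115, 118, 119, 119, 123, 131, 140, 159, 163, 166
The 2 values of 119 occupy positions 3–4 → average rank (3+4)/2 = 3.5.
Site 1 values → pooled ranks: 119→3.5, 140→7, 123→5, 119→3.5
Mean rank = (3.5 + 7 + 5 + 3.5) / 4 = 4.75

4.75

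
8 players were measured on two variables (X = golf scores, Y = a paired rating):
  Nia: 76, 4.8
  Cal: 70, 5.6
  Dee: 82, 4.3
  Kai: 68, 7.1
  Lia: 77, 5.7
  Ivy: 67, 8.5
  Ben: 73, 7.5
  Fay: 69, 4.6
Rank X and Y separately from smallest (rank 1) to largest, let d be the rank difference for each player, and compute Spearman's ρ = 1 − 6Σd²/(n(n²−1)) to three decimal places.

-0.571

Ranks of variable 1: 6, 4, 8, 2, 7, 1, 5, 3
Ranks of variable 2: 3, 4, 1, 6, 5, 8, 7, 2
d = r₁ − r₂: 3, 0, 7, -4, 2, -7, -2, 1
d²: 9, 0, 49, 16, 4, 49, 4, 1; Σd² = 132
ρ = 1 − 6·132/(8·63) = 1 − 792/504 = -0.571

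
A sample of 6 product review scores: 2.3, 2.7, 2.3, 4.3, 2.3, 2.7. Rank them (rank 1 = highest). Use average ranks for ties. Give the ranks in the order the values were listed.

5, 2.5, 5, 1, 5, 2.5

Sorted (descending): 4.3, 2.7, 2.7, 2.3, 2.3, 2.3
The 2 values of 2.7 occupy positions 2–3 → average rank (2+3)/2 = 2.5.
The 3 values of 2.3 occupy positions 4–6 → average rank 5.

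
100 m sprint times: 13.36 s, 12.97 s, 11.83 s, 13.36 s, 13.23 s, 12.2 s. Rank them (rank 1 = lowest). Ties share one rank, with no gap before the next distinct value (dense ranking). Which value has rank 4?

Sorted (ascending): 11.83, 12.2, 12.97, 13.23, 13.36, 13.36
The 2 values of 13.36 share dense rank 5.
Remaining distinct values take the next consecutive integers.
Rank 4 → value 13.23.

13.23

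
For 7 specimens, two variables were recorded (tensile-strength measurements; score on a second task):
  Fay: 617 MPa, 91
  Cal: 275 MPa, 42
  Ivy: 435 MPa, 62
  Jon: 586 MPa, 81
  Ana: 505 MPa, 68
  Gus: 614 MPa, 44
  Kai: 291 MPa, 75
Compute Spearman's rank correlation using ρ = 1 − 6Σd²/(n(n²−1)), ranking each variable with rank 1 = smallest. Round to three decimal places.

0.536

Ranks of variable 1: 7, 1, 3, 5, 4, 6, 2
Ranks of variable 2: 7, 1, 3, 6, 4, 2, 5
d = r₁ − r₂: 0, 0, 0, -1, 0, 4, -3
d²: 0, 0, 0, 1, 0, 16, 9; Σd² = 26
ρ = 1 − 6·26/(7·48) = 1 − 156/336 = 0.536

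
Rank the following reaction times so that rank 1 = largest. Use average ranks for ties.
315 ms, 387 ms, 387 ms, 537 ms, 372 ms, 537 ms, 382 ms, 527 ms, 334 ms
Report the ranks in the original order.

9, 4.5, 4.5, 1.5, 7, 1.5, 6, 3, 8

Sorted (descending): 537, 537, 527, 387, 387, 382, 372, 334, 315
The 2 values of 537 occupy positions 1–2 → average rank (1+2)/2 = 1.5.
The 2 values of 387 occupy positions 4–5 → average rank (4+5)/2 = 4.5.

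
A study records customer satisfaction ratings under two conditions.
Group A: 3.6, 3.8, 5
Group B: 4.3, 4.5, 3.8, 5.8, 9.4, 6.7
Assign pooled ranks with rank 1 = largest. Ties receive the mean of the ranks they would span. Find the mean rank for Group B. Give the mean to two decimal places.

Sorted (descending): 9.4, 6.7, 5.8, 5, 4.5, 4.3, 3.8, 3.8, 3.6
The 2 values of 3.8 occupy positions 7–8 → average rank (7+8)/2 = 7.5.
Group B values → pooled ranks: 4.3→6, 4.5→5, 3.8→7.5, 5.8→3, 9.4→1, 6.7→2
Mean rank = (6 + 5 + 7.5 + 3 + 1 + 2) / 6 = 4.08

4.08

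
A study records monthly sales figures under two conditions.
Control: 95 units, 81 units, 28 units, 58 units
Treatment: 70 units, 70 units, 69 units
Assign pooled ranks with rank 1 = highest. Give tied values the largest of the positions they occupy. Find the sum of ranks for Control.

16

Sorted (descending): 95, 81, 70, 70, 69, 58, 28
The 2 values of 70 occupy positions 3–4 → each gets rank 4.
Control values → pooled ranks: 95→1, 81→2, 28→7, 58→6
Rank sum = 1 + 2 + 7 + 6 = 16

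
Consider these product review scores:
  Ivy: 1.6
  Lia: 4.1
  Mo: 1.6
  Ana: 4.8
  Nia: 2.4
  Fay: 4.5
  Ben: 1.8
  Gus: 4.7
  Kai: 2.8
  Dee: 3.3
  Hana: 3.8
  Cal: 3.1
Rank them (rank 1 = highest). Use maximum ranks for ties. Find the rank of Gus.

2

Sorted (descending): 4.8, 4.7, 4.5, 4.1, 3.8, 3.3, 3.1, 2.8, 2.4, 1.8, 1.6, 1.6
The 2 values of 1.6 occupy positions 11–12 → each gets rank 12.
Gus has value 4.7 → rank 2.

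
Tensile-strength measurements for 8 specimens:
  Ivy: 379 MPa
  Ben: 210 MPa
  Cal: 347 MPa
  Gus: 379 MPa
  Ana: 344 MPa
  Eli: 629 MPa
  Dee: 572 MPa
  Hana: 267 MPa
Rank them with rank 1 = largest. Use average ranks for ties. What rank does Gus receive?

3.5

Sorted (descending): 629, 572, 379, 379, 347, 344, 267, 210
The 2 values of 379 occupy positions 3–4 → average rank (3+4)/2 = 3.5.
Gus has value 379 MPa → rank 3.5.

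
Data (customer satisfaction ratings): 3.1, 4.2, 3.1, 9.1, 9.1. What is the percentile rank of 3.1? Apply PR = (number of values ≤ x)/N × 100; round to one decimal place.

N = 5.
Strictly below 3.1: 0. Equal to 3.1: 2.
PR = 2/5 × 100 = 40.0

40.0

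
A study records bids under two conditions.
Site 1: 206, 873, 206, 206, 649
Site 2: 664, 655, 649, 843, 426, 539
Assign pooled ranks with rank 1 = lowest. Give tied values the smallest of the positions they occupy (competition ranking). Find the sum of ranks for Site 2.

Sorted (ascending): 206, 206, 206, 426, 539, 649, 649, 655, 664, 843, 873
The 3 values of 206 occupy positions 1–3 → each gets rank 1.
The 2 values of 649 occupy positions 6–7 → each gets rank 6.
Site 2 values → pooled ranks: 664→9, 655→8, 649→6, 843→10, 426→4, 539→5
Rank sum = 9 + 8 + 6 + 10 + 4 + 5 = 42

42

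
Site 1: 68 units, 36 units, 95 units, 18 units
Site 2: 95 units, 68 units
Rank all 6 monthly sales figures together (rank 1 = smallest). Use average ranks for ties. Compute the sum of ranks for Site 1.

12

Sorted (ascending): 18, 36, 68, 68, 95, 95
The 2 values of 68 occupy positions 3–4 → average rank (3+4)/2 = 3.5.
The 2 values of 95 occupy positions 5–6 → average rank (5+6)/2 = 5.5.
Site 1 values → pooled ranks: 68→3.5, 36→2, 95→5.5, 18→1
Rank sum = 3.5 + 2 + 5.5 + 1 = 12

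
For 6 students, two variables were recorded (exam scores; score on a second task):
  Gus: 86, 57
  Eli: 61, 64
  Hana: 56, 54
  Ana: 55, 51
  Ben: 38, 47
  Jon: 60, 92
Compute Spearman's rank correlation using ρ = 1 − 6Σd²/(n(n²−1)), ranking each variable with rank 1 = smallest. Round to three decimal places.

0.771

Ranks of variable 1: 6, 5, 3, 2, 1, 4
Ranks of variable 2: 4, 5, 3, 2, 1, 6
d = r₁ − r₂: 2, 0, 0, 0, 0, -2
d²: 4, 0, 0, 0, 0, 4; Σd² = 8
ρ = 1 − 6·8/(6·35) = 1 − 48/210 = 0.771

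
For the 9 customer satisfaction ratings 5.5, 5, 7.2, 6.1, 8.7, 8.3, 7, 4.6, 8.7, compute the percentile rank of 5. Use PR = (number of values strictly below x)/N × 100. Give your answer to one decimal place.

N = 9.
Strictly below 5: 1. Equal to 5: 1.
PR = 1/9 × 100 = 11.1

11.1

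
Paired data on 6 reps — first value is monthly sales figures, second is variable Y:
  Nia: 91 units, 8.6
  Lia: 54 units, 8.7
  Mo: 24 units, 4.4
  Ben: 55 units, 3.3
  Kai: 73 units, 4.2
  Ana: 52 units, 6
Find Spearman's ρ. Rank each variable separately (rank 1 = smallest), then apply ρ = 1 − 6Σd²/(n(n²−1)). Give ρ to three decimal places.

-0.029

Ranks of variable 1: 6, 3, 1, 4, 5, 2
Ranks of variable 2: 5, 6, 3, 1, 2, 4
d = r₁ − r₂: 1, -3, -2, 3, 3, -2
d²: 1, 9, 4, 9, 9, 4; Σd² = 36
ρ = 1 − 6·36/(6·35) = 1 − 216/210 = -0.029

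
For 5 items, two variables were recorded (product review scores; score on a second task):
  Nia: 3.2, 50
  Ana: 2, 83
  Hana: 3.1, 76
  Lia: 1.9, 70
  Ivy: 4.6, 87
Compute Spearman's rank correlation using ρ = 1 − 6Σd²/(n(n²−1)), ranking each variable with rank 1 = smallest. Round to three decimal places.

0.300

Ranks of variable 1: 4, 2, 3, 1, 5
Ranks of variable 2: 1, 4, 3, 2, 5
d = r₁ − r₂: 3, -2, 0, -1, 0
d²: 9, 4, 0, 1, 0; Σd² = 14
ρ = 1 − 6·14/(5·24) = 1 − 84/120 = 0.300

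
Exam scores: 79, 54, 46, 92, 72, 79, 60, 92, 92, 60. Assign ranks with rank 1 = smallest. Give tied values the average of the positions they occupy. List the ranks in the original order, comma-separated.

6.5, 2, 1, 9, 5, 6.5, 3.5, 9, 9, 3.5

Sorted (ascending): 46, 54, 60, 60, 72, 79, 79, 92, 92, 92
The 2 values of 60 occupy positions 3–4 → average rank (3+4)/2 = 3.5.
The 2 values of 79 occupy positions 6–7 → average rank (6+7)/2 = 6.5.
The 3 values of 92 occupy positions 8–10 → average rank 9.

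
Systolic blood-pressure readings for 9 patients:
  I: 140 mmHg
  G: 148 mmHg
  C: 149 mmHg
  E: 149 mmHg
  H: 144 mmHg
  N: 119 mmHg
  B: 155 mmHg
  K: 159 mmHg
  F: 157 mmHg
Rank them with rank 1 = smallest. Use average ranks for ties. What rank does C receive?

Sorted (ascending): 119, 140, 144, 148, 149, 149, 155, 157, 159
The 2 values of 149 occupy positions 5–6 → average rank (5+6)/2 = 5.5.
C has value 149 mmHg → rank 5.5.

5.5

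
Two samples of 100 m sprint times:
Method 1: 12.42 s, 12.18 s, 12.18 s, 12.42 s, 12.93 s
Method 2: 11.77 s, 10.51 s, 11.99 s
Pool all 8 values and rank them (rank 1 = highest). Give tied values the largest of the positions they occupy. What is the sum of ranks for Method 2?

Sorted (descending): 12.93, 12.42, 12.42, 12.18, 12.18, 11.99, 11.77, 10.51
The 2 values of 12.42 occupy positions 2–3 → each gets rank 3.
The 2 values of 12.18 occupy positions 4–5 → each gets rank 5.
Method 2 values → pooled ranks: 11.77→7, 10.51→8, 11.99→6
Rank sum = 7 + 8 + 6 = 21

21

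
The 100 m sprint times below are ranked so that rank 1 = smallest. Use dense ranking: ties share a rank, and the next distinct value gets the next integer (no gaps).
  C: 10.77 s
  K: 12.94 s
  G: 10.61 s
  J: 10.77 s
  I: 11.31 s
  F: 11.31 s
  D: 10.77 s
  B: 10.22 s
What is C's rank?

3

Sorted (ascending): 10.22, 10.61, 10.77, 10.77, 10.77, 11.31, 11.31, 12.94
The 3 values of 10.77 share dense rank 3.
The 2 values of 11.31 share dense rank 4.
Remaining distinct values take the next consecutive integers.
C has value 10.77 s → rank 3.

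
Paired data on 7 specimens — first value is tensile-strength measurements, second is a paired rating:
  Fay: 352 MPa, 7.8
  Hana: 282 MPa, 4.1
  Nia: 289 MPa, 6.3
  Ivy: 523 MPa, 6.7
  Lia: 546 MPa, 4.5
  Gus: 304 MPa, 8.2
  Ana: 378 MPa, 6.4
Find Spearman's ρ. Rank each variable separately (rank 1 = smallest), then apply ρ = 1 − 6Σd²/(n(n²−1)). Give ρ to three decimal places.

Ranks of variable 1: 4, 1, 2, 6, 7, 3, 5
Ranks of variable 2: 6, 1, 3, 5, 2, 7, 4
d = r₁ − r₂: -2, 0, -1, 1, 5, -4, 1
d²: 4, 0, 1, 1, 25, 16, 1; Σd² = 48
ρ = 1 − 6·48/(7·48) = 1 − 288/336 = 0.143

0.143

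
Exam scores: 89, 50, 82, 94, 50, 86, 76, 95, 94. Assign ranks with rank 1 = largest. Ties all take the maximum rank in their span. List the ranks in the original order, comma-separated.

4, 9, 6, 3, 9, 5, 7, 1, 3

Sorted (descending): 95, 94, 94, 89, 86, 82, 76, 50, 50
The 2 values of 94 occupy positions 2–3 → each gets rank 3.
The 2 values of 50 occupy positions 8–9 → each gets rank 9.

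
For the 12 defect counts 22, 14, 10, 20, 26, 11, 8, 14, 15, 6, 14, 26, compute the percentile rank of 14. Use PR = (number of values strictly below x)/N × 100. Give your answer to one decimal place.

33.3

N = 12.
Strictly below 14: 4. Equal to 14: 3.
PR = 4/12 × 100 = 33.3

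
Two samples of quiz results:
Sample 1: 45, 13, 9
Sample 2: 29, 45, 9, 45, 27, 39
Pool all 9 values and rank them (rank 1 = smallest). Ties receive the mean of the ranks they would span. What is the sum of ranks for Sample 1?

Sorted (ascending): 9, 9, 13, 27, 29, 39, 45, 45, 45
The 2 values of 9 occupy positions 1–2 → average rank (1+2)/2 = 1.5.
The 3 values of 45 occupy positions 7–9 → average rank 8.
Sample 1 values → pooled ranks: 45→8, 13→3, 9→1.5
Rank sum = 8 + 3 + 1.5 = 12.5

12.5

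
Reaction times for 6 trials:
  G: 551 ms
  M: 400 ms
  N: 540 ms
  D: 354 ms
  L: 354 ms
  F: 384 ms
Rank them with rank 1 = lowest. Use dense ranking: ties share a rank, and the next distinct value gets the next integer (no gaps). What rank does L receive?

1

Sorted (ascending): 354, 354, 384, 400, 540, 551
The 2 values of 354 share dense rank 1.
Remaining distinct values take the next consecutive integers.
L has value 354 ms → rank 1.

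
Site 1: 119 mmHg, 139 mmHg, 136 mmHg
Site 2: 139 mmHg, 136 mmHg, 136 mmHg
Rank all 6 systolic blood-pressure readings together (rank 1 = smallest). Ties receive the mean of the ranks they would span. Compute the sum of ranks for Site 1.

9.5

Sorted (ascending): 119, 136, 136, 136, 139, 139
The 3 values of 136 occupy positions 2–4 → average rank 3.
The 2 values of 139 occupy positions 5–6 → average rank (5+6)/2 = 5.5.
Site 1 values → pooled ranks: 119→1, 139→5.5, 136→3
Rank sum = 1 + 5.5 + 3 = 9.5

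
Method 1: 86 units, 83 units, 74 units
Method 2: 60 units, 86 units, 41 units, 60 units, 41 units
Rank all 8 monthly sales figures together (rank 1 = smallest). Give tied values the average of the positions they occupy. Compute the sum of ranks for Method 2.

17.5

Sorted (ascending): 41, 41, 60, 60, 74, 83, 86, 86
The 2 values of 41 occupy positions 1–2 → average rank (1+2)/2 = 1.5.
The 2 values of 60 occupy positions 3–4 → average rank (3+4)/2 = 3.5.
The 2 values of 86 occupy positions 7–8 → average rank (7+8)/2 = 7.5.
Method 2 values → pooled ranks: 60→3.5, 86→7.5, 41→1.5, 60→3.5, 41→1.5
Rank sum = 3.5 + 7.5 + 1.5 + 3.5 + 1.5 = 17.5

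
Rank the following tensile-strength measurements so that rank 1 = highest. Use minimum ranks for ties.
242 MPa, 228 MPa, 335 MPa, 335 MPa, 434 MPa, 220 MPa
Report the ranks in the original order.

4, 5, 2, 2, 1, 6

Sorted (descending): 434, 335, 335, 242, 228, 220
The 2 values of 335 occupy positions 2–3 → each gets rank 2.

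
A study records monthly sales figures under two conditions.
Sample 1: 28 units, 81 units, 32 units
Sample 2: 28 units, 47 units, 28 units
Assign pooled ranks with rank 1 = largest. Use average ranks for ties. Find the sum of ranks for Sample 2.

12

Sorted (descending): 81, 47, 32, 28, 28, 28
The 3 values of 28 occupy positions 4–6 → average rank 5.
Sample 2 values → pooled ranks: 28→5, 47→2, 28→5
Rank sum = 5 + 2 + 5 = 12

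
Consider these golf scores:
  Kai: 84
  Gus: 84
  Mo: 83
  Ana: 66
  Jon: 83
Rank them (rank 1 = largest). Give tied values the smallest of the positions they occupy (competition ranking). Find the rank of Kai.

Sorted (descending): 84, 84, 83, 83, 66
The 2 values of 84 occupy positions 1–2 → each gets rank 1.
The 2 values of 83 occupy positions 3–4 → each gets rank 3.
Kai has value 84 → rank 1.

1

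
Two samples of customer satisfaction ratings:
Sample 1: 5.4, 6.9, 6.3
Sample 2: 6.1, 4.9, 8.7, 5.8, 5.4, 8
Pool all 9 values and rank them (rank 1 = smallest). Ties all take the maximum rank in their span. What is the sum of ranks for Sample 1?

Sorted (ascending): 4.9, 5.4, 5.4, 5.8, 6.1, 6.3, 6.9, 8, 8.7
The 2 values of 5.4 occupy positions 2–3 → each gets rank 3.
Sample 1 values → pooled ranks: 5.4→3, 6.9→7, 6.3→6
Rank sum = 3 + 7 + 6 = 16

16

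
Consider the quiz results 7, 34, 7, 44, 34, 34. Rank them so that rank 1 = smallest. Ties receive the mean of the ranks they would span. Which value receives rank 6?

Sorted (ascending): 7, 7, 34, 34, 34, 44
The 2 values of 7 occupy positions 1–2 → average rank (1+2)/2 = 1.5.
The 3 values of 34 occupy positions 3–5 → average rank 4.
Rank 6 → value 44.

44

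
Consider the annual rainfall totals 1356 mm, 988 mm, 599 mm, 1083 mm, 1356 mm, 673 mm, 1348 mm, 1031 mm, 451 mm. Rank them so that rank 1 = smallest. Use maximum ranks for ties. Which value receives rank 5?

Sorted (ascending): 451, 599, 673, 988, 1031, 1083, 1348, 1356, 1356
The 2 values of 1356 occupy positions 8–9 → each gets rank 9.
Rank 5 → value 1031.

1031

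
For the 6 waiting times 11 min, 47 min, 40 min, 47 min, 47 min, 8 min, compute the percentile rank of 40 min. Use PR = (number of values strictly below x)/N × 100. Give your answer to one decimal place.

N = 6.
Strictly below 40: 2. Equal to 40: 1.
PR = 2/6 × 100 = 33.3

33.3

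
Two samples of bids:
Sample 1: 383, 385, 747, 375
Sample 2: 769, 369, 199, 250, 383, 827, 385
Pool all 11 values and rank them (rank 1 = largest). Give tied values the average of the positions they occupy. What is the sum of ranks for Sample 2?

Sorted (descending): 827, 769, 747, 385, 385, 383, 383, 375, 369, 250, 199
The 2 values of 385 occupy positions 4–5 → average rank (4+5)/2 = 4.5.
The 2 values of 383 occupy positions 6–7 → average rank (6+7)/2 = 6.5.
Sample 2 values → pooled ranks: 769→2, 369→9, 199→11, 250→10, 383→6.5, 827→1, 385→4.5
Rank sum = 2 + 9 + 11 + 10 + 6.5 + 1 + 4.5 = 44

44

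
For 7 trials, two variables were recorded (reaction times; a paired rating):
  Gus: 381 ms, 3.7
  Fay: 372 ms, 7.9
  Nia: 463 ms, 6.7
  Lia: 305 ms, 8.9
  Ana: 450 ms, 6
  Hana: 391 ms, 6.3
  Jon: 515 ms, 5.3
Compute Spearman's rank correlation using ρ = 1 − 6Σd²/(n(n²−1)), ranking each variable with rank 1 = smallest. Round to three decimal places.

Ranks of variable 1: 3, 2, 6, 1, 5, 4, 7
Ranks of variable 2: 1, 6, 5, 7, 3, 4, 2
d = r₁ − r₂: 2, -4, 1, -6, 2, 0, 5
d²: 4, 16, 1, 36, 4, 0, 25; Σd² = 86
ρ = 1 − 6·86/(7·48) = 1 − 516/336 = -0.536

-0.536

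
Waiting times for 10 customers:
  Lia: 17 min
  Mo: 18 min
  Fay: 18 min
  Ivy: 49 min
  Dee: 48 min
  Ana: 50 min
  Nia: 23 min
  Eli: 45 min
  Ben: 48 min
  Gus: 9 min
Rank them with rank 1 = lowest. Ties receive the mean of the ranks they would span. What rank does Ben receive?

7.5

Sorted (ascending): 9, 17, 18, 18, 23, 45, 48, 48, 49, 50
The 2 values of 18 occupy positions 3–4 → average rank (3+4)/2 = 3.5.
The 2 values of 48 occupy positions 7–8 → average rank (7+8)/2 = 7.5.
Ben has value 48 min → rank 7.5.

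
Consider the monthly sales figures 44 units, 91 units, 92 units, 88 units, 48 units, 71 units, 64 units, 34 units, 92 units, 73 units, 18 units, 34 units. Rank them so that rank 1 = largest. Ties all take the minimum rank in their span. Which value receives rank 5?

73

Sorted (descending): 92, 92, 91, 88, 73, 71, 64, 48, 44, 34, 34, 18
The 2 values of 92 occupy positions 1–2 → each gets rank 1.
The 2 values of 34 occupy positions 10–11 → each gets rank 10.
Rank 5 → value 73.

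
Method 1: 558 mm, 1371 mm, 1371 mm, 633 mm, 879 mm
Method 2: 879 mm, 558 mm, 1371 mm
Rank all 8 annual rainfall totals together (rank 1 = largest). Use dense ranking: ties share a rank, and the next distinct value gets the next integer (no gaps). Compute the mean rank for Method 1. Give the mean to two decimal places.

Sorted (descending): 1371, 1371, 1371, 879, 879, 633, 558, 558
The 3 values of 1371 share dense rank 1.
The 2 values of 879 share dense rank 2.
The 2 values of 558 share dense rank 4.
Remaining distinct values take the next consecutive integers.
Method 1 values → pooled ranks: 558→4, 1371→1, 1371→1, 633→3, 879→2
Mean rank = (4 + 1 + 1 + 3 + 2) / 5 = 2.20

2.20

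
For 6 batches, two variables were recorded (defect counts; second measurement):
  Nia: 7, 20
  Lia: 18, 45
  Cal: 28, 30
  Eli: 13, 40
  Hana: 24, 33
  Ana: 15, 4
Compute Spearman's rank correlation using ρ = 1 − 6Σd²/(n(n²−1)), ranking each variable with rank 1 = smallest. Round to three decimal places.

0.200

Ranks of variable 1: 1, 4, 6, 2, 5, 3
Ranks of variable 2: 2, 6, 3, 5, 4, 1
d = r₁ − r₂: -1, -2, 3, -3, 1, 2
d²: 1, 4, 9, 9, 1, 4; Σd² = 28
ρ = 1 − 6·28/(6·35) = 1 − 168/210 = 0.200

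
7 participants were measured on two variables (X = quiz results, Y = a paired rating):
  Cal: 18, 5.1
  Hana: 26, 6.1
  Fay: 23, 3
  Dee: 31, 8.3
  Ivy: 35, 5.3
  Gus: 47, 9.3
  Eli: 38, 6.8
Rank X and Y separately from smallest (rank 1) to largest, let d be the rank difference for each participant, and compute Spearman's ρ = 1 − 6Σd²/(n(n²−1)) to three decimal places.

Ranks of variable 1: 1, 3, 2, 4, 5, 7, 6
Ranks of variable 2: 2, 4, 1, 6, 3, 7, 5
d = r₁ − r₂: -1, -1, 1, -2, 2, 0, 1
d²: 1, 1, 1, 4, 4, 0, 1; Σd² = 12
ρ = 1 − 6·12/(7·48) = 1 − 72/336 = 0.786

0.786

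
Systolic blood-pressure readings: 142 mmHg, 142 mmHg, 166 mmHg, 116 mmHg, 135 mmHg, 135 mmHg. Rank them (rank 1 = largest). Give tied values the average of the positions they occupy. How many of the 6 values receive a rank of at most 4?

Sorted (descending): 166, 142, 142, 135, 135, 116
The 2 values of 142 occupy positions 2–3 → average rank (2+3)/2 = 2.5.
The 2 values of 135 occupy positions 4–5 → average rank (4+5)/2 = 4.5.
Ranks ≤ 4: {1, 2.5, 2.5} → 3 values.

3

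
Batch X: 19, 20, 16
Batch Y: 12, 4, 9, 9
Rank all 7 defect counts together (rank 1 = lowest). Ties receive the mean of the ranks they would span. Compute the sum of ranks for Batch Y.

10

Sorted (ascending): 4, 9, 9, 12, 16, 19, 20
The 2 values of 9 occupy positions 2–3 → average rank (2+3)/2 = 2.5.
Batch Y values → pooled ranks: 12→4, 4→1, 9→2.5, 9→2.5
Rank sum = 4 + 1 + 2.5 + 2.5 = 10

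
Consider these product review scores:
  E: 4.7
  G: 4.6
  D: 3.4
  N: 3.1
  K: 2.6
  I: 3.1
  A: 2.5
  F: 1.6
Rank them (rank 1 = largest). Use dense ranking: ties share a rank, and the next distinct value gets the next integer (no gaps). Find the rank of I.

Sorted (descending): 4.7, 4.6, 3.4, 3.1, 3.1, 2.6, 2.5, 1.6
The 2 values of 3.1 share dense rank 4.
Remaining distinct values take the next consecutive integers.
I has value 3.1 → rank 4.

4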